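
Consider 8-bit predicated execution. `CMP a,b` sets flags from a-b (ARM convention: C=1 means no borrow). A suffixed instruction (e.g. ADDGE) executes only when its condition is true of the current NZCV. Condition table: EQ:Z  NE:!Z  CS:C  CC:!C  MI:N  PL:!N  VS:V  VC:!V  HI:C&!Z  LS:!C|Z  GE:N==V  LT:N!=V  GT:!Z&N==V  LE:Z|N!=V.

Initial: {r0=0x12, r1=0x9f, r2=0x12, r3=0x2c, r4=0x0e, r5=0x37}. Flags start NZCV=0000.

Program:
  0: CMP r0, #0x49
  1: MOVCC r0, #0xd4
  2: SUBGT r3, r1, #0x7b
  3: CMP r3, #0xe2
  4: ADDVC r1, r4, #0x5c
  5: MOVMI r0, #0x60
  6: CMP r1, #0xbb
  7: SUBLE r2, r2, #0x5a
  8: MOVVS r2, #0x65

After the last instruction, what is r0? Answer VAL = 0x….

VAL = 0xd4

0: ✓ CMP  NZCV=1000
1: ✓ MOVCC  r0←0xd4
2: · SUBGT
3: ✓ CMP  NZCV=0000
4: ✓ ADDVC  r1←0x6a
5: · MOVMI
6: ✓ CMP  NZCV=1001
7: · SUBLE
8: ✓ MOVVS  r2←0x65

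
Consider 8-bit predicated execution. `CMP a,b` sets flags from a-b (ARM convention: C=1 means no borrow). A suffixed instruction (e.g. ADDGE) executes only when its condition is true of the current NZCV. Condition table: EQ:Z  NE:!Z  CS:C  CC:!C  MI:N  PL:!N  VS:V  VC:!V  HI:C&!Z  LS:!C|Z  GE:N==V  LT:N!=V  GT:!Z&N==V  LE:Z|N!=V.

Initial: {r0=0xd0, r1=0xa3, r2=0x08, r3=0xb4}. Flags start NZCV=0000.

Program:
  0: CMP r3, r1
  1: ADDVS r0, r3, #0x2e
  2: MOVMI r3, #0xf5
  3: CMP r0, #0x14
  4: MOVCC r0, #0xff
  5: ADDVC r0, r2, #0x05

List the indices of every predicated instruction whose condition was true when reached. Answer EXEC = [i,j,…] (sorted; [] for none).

EXEC = [5]

0: ✓ CMP  NZCV=0010
1: · ADDVS
2: · MOVMI
3: ✓ CMP  NZCV=1010
4: · MOVCC
5: ✓ ADDVC  r0←0x0d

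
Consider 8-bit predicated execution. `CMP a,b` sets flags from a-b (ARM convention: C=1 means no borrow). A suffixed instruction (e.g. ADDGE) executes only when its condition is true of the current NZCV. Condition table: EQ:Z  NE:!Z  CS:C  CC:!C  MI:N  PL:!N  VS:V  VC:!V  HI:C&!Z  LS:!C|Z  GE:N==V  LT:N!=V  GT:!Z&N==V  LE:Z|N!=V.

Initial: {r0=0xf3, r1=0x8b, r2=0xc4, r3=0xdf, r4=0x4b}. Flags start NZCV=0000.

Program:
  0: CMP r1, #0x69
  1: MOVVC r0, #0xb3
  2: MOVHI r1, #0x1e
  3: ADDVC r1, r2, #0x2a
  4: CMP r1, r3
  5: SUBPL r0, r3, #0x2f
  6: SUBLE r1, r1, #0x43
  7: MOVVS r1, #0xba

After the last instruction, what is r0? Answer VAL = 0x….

VAL = 0xb0

[0] flags=0011 → (cmp)
[1] flags=0011 VC?F → skip
[2] flags=0011 HI?T → r1=0x1e
[3] flags=0011 VC?F → skip
[4] flags=0000 → (cmp)
[5] flags=0000 PL?T → r0=0xb0
[6] flags=0000 LE?F → skip
[7] flags=0000 VS?F → skip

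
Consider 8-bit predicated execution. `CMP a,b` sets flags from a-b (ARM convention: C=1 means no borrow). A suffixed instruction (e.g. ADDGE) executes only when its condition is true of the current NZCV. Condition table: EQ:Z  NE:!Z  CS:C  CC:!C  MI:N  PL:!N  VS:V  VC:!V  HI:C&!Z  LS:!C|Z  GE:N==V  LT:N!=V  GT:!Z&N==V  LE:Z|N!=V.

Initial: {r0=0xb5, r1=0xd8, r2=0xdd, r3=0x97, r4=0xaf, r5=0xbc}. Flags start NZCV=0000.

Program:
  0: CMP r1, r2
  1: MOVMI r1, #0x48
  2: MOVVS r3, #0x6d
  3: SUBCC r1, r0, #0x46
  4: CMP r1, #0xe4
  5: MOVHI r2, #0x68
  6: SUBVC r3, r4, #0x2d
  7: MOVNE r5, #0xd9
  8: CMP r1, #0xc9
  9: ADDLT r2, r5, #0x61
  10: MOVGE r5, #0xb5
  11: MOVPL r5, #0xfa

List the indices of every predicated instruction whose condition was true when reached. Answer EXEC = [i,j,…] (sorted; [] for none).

EXEC = [1,3,7,10]

0: ✓ CMP  NZCV=1000
1: ✓ MOVMI  r1←0x48
2: · MOVVS
3: ✓ SUBCC  r1←0x6f
4: ✓ CMP  NZCV=1001
5: · MOVHI
6: · SUBVC
7: ✓ MOVNE  r5←0xd9
8: ✓ CMP  NZCV=1001
9: · ADDLT
10: ✓ MOVGE  r5←0xb5
11: · MOVPL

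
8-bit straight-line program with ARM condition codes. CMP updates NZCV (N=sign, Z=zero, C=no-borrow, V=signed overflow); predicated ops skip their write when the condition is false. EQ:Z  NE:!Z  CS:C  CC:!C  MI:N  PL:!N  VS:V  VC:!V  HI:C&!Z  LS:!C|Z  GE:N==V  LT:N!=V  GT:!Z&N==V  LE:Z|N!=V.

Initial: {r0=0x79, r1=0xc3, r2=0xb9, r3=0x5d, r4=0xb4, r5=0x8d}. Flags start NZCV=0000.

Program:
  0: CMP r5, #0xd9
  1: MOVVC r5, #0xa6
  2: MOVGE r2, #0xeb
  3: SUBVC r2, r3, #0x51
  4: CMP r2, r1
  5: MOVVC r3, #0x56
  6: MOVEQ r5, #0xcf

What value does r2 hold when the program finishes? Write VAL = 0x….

VAL = 0x0c

[0] flags=1000 → (cmp)
[1] flags=1000 VC?T → r5=0xa6
[2] flags=1000 GE?F → skip
[3] flags=1000 VC?T → r2=0x0c
[4] flags=0000 → (cmp)
[5] flags=0000 VC?T → r3=0x56
[6] flags=0000 EQ?F → skip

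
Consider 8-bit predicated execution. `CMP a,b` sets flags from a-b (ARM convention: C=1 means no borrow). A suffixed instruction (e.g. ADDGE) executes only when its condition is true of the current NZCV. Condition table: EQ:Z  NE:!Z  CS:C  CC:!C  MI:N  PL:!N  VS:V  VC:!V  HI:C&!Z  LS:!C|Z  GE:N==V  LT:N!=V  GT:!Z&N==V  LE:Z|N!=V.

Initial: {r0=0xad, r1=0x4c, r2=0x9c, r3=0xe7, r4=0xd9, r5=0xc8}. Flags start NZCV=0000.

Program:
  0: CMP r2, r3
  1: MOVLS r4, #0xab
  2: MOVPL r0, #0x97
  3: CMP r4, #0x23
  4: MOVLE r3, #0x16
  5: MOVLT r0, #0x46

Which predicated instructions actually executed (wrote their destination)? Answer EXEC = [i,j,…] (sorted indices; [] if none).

0: ✓ CMP  NZCV=1000
1: ✓ MOVLS  r4←0xab
2: · MOVPL
3: ✓ CMP  NZCV=1010
4: ✓ MOVLE  r3←0x16
5: ✓ MOVLT  r0←0x46

EXEC = [1,4,5]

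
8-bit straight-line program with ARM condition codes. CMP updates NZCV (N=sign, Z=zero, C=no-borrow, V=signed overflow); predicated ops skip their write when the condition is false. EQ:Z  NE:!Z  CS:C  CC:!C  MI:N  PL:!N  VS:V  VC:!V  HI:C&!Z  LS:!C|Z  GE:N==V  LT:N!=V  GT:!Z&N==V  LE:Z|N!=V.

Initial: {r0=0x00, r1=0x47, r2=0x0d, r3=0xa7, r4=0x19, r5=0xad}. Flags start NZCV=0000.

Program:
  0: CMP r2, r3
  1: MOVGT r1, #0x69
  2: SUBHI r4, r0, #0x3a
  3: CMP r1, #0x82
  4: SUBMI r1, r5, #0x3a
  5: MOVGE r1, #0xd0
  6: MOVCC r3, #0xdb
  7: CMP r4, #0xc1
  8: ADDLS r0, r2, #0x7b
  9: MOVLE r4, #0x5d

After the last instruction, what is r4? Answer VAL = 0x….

VAL = 0x19

[0] flags=0000 → (cmp)
[1] flags=0000 GT?T → r1=0x69
[2] flags=0000 HI?F → skip
[3] flags=1001 → (cmp)
[4] flags=1001 MI?T → r1=0x73
[5] flags=1001 GE?T → r1=0xd0
[6] flags=1001 CC?T → r3=0xdb
[7] flags=0000 → (cmp)
[8] flags=0000 LS?T → r0=0x88
[9] flags=0000 LE?F → skip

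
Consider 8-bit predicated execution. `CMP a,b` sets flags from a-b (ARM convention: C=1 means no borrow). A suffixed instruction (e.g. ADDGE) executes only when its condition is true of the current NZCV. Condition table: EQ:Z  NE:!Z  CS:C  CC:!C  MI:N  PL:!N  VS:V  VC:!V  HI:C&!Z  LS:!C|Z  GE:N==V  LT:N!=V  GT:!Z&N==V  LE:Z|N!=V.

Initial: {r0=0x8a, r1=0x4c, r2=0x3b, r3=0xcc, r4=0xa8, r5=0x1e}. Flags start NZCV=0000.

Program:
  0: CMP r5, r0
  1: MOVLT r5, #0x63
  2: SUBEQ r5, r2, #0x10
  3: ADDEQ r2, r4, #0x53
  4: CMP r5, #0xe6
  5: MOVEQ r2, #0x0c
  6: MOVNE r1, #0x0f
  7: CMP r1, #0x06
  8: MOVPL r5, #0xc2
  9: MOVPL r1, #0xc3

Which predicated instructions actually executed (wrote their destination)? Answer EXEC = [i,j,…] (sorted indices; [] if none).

EXEC = [6,8,9]

0: ✓ CMP  NZCV=1001
1: · MOVLT
2: · SUBEQ
3: · ADDEQ
4: ✓ CMP  NZCV=0000
5: · MOVEQ
6: ✓ MOVNE  r1←0x0f
7: ✓ CMP  NZCV=0010
8: ✓ MOVPL  r5←0xc2
9: ✓ MOVPL  r1←0xc3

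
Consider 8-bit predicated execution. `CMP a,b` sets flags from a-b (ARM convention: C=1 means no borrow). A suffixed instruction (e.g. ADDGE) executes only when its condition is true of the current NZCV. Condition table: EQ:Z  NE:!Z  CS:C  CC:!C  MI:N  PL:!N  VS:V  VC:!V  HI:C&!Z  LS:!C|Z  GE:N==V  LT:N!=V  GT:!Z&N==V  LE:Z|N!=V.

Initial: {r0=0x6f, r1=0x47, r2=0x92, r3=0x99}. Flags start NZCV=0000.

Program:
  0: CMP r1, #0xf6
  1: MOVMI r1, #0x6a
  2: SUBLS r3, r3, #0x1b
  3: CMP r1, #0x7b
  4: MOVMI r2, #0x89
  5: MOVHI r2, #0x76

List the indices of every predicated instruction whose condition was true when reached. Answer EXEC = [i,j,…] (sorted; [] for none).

EXEC = [2,4]

[0] flags=0000 → (cmp)
[1] flags=0000 MI?F → skip
[2] flags=0000 LS?T → r3=0x7e
[3] flags=1000 → (cmp)
[4] flags=1000 MI?T → r2=0x89
[5] flags=1000 HI?F → skip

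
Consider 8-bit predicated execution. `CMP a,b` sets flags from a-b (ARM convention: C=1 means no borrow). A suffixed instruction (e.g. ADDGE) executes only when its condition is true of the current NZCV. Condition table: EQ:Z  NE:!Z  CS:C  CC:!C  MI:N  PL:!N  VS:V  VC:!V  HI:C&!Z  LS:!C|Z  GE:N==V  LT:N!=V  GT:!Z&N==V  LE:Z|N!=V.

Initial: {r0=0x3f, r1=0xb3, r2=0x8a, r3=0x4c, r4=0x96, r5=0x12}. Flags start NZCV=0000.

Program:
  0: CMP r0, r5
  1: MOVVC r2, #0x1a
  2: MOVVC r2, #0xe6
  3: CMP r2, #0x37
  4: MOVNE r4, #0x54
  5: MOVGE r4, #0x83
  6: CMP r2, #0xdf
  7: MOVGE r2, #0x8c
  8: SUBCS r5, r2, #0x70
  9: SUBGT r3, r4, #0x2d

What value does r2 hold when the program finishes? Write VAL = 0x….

VAL = 0x8c

0: ✓ CMP  NZCV=0010
1: ✓ MOVVC  r2←0x1a
2: ✓ MOVVC  r2←0xe6
3: ✓ CMP  NZCV=1010
4: ✓ MOVNE  r4←0x54
5: · MOVGE
6: ✓ CMP  NZCV=0010
7: ✓ MOVGE  r2←0x8c
8: ✓ SUBCS  r5←0x1c
9: ✓ SUBGT  r3←0x27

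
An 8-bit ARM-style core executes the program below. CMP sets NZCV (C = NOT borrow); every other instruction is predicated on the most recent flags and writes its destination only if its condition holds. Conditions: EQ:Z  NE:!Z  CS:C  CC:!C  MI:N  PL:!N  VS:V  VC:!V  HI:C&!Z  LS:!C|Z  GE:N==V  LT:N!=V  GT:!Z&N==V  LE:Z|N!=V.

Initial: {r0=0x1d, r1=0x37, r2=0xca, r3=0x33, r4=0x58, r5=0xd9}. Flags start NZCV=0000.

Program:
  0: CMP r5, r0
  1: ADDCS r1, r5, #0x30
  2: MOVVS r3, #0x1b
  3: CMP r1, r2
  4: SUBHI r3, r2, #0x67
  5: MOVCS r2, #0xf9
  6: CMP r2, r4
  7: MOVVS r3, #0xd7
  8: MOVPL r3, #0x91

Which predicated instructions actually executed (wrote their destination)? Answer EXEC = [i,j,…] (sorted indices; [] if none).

EXEC = [1,7,8]

0: ✓ CMP  NZCV=1010
1: ✓ ADDCS  r1←0x09
2: · MOVVS
3: ✓ CMP  NZCV=0000
4: · SUBHI
5: · MOVCS
6: ✓ CMP  NZCV=0011
7: ✓ MOVVS  r3←0xd7
8: ✓ MOVPL  r3←0x91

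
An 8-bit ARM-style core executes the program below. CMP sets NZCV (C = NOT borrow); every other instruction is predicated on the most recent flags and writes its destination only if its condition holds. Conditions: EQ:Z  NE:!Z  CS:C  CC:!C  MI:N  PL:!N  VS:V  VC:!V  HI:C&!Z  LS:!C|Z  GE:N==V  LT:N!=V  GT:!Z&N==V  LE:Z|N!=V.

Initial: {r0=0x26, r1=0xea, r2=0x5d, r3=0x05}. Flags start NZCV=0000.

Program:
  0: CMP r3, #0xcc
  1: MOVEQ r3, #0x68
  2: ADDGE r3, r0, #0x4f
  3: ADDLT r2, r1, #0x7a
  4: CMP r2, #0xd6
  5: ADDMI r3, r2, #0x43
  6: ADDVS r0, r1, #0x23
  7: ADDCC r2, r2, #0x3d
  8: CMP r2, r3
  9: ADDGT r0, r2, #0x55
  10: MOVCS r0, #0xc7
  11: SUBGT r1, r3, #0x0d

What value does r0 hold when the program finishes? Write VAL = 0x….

VAL = 0x0d

0: ✓ CMP  NZCV=0000
1: · MOVEQ
2: ✓ ADDGE  r3←0x75
3: · ADDLT
4: ✓ CMP  NZCV=1001
5: ✓ ADDMI  r3←0xa0
6: ✓ ADDVS  r0←0x0d
7: ✓ ADDCC  r2←0x9a
8: ✓ CMP  NZCV=1000
9: · ADDGT
10: · MOVCS
11: · SUBGT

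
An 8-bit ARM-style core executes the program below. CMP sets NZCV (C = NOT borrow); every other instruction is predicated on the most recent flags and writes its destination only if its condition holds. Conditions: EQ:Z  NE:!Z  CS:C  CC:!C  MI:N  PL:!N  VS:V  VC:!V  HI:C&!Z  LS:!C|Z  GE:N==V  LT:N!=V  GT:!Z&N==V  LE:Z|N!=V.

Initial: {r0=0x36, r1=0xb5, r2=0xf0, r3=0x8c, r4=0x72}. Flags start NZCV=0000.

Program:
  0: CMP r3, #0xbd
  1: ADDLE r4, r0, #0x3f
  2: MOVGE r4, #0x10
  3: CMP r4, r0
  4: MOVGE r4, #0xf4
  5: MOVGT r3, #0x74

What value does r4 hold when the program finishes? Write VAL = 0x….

[0] flags=1000 → (cmp)
[1] flags=1000 LE?T → r4=0x75
[2] flags=1000 GE?F → skip
[3] flags=0010 → (cmp)
[4] flags=0010 GE?T → r4=0xf4
[5] flags=0010 GT?T → r3=0x74

VAL = 0xf4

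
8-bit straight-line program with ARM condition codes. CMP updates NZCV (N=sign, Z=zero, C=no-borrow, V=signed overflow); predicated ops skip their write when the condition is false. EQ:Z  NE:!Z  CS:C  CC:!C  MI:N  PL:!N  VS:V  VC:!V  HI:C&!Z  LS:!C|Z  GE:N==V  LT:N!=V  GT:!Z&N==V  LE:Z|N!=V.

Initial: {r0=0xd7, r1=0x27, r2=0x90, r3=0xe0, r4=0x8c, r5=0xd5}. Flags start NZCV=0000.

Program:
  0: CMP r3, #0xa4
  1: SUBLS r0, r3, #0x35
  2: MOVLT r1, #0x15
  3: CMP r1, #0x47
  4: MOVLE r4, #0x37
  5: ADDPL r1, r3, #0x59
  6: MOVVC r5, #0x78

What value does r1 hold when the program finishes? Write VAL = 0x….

VAL = 0x27

[0] flags=0010 → (cmp)
[1] flags=0010 LS?F → skip
[2] flags=0010 LT?F → skip
[3] flags=1000 → (cmp)
[4] flags=1000 LE?T → r4=0x37
[5] flags=1000 PL?F → skip
[6] flags=1000 VC?T → r5=0x78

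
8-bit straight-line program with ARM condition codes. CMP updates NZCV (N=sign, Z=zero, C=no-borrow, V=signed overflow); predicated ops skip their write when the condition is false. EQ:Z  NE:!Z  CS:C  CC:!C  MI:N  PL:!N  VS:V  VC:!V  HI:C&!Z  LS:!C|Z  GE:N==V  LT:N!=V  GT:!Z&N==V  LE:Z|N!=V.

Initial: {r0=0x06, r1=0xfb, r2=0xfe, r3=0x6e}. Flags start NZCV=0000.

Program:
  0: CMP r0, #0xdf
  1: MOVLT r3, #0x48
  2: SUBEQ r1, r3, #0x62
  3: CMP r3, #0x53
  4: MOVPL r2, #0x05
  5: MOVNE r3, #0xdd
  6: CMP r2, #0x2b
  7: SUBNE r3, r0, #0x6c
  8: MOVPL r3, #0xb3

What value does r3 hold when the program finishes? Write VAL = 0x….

0: ✓ CMP  NZCV=0000
1: · MOVLT
2: · SUBEQ
3: ✓ CMP  NZCV=0010
4: ✓ MOVPL  r2←0x05
5: ✓ MOVNE  r3←0xdd
6: ✓ CMP  NZCV=1000
7: ✓ SUBNE  r3←0x9a
8: · MOVPL

VAL = 0x9a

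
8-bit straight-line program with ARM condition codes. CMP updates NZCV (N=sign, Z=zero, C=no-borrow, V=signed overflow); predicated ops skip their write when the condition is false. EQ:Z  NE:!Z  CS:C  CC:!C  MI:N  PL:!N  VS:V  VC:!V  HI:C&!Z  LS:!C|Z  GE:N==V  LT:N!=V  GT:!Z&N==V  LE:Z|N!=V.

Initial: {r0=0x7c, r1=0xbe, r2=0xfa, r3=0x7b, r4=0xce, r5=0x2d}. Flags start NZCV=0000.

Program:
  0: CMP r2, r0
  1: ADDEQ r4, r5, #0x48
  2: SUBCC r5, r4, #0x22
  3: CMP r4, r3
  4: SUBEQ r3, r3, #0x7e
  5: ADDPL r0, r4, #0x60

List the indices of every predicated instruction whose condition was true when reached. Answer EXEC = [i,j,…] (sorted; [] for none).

[0] flags=0011 → (cmp)
[1] flags=0011 EQ?F → skip
[2] flags=0011 CC?F → skip
[3] flags=0011 → (cmp)
[4] flags=0011 EQ?F → skip
[5] flags=0011 PL?T → r0=0x2e

EXEC = [5]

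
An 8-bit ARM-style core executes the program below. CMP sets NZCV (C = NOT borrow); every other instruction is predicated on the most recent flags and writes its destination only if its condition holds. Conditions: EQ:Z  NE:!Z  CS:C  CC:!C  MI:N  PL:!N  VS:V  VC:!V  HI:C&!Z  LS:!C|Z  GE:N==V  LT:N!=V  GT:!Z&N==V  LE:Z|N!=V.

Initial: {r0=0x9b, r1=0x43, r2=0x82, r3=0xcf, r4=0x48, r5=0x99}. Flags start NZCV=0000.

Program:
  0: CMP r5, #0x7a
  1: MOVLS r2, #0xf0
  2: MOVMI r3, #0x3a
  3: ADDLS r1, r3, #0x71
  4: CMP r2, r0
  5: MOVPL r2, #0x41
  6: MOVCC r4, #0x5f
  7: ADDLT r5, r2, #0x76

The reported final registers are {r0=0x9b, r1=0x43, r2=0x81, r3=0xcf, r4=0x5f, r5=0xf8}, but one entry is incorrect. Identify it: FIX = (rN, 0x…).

FIX = (r2, 0x82)

[0] flags=0011 → (cmp)
[1] flags=0011 LS?F → skip
[2] flags=0011 MI?F → skip
[3] flags=0011 LS?F → skip
[4] flags=1000 → (cmp)
[5] flags=1000 PL?F → skip
[6] flags=1000 CC?T → r4=0x5f
[7] flags=1000 LT?T → r5=0xf8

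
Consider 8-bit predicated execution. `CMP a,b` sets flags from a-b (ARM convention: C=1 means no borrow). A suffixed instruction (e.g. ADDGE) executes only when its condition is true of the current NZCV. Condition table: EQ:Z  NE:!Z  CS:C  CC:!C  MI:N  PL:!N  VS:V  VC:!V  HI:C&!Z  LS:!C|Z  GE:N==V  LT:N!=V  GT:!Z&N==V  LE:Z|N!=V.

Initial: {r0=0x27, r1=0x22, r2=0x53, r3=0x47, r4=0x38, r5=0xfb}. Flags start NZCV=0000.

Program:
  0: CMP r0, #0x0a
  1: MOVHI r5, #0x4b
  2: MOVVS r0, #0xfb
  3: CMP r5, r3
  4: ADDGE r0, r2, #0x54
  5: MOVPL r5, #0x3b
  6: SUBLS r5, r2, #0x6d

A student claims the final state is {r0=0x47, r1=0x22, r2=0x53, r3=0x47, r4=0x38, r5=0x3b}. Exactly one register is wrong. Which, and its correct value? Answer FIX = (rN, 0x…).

FIX = (r0, 0xa7)

0: ✓ CMP  NZCV=0010
1: ✓ MOVHI  r5←0x4b
2: · MOVVS
3: ✓ CMP  NZCV=0010
4: ✓ ADDGE  r0←0xa7
5: ✓ MOVPL  r5←0x3b
6: · SUBLS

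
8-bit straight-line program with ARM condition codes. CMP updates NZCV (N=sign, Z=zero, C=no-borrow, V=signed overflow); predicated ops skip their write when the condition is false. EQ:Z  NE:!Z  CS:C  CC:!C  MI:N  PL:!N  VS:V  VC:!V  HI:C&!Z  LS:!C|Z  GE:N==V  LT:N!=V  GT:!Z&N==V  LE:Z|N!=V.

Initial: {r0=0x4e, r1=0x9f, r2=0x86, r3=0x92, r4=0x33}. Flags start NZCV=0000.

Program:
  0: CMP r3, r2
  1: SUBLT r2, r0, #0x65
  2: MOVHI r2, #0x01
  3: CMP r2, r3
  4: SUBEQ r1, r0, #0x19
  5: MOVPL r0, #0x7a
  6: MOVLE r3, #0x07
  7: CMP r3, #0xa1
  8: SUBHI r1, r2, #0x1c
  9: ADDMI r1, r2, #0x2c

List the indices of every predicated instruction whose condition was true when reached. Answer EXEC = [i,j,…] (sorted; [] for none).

EXEC = [2,5,9]

0: ✓ CMP  NZCV=0010
1: · SUBLT
2: ✓ MOVHI  r2←0x01
3: ✓ CMP  NZCV=0000
4: · SUBEQ
5: ✓ MOVPL  r0←0x7a
6: · MOVLE
7: ✓ CMP  NZCV=1000
8: · SUBHI
9: ✓ ADDMI  r1←0x2d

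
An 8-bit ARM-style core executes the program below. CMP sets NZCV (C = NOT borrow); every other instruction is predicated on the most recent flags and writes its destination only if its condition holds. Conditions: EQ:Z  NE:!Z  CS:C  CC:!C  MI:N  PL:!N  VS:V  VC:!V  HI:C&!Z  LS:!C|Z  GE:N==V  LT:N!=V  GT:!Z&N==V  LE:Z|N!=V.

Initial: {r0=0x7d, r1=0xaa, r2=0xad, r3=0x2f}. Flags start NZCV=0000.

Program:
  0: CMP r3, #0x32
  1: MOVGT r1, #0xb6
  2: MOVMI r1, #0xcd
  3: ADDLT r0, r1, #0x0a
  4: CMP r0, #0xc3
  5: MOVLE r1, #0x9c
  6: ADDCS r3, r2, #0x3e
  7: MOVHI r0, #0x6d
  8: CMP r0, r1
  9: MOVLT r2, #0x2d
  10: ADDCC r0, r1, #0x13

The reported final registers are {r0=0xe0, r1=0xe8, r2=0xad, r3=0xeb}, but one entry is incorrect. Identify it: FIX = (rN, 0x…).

FIX = (r1, 0xcd)

[0] flags=1000 → (cmp)
[1] flags=1000 GT?F → skip
[2] flags=1000 MI?T → r1=0xcd
[3] flags=1000 LT?T → r0=0xd7
[4] flags=0010 → (cmp)
[5] flags=0010 LE?F → skip
[6] flags=0010 CS?T → r3=0xeb
[7] flags=0010 HI?T → r0=0x6d
[8] flags=1001 → (cmp)
[9] flags=1001 LT?F → skip
[10] flags=1001 CC?T → r0=0xe0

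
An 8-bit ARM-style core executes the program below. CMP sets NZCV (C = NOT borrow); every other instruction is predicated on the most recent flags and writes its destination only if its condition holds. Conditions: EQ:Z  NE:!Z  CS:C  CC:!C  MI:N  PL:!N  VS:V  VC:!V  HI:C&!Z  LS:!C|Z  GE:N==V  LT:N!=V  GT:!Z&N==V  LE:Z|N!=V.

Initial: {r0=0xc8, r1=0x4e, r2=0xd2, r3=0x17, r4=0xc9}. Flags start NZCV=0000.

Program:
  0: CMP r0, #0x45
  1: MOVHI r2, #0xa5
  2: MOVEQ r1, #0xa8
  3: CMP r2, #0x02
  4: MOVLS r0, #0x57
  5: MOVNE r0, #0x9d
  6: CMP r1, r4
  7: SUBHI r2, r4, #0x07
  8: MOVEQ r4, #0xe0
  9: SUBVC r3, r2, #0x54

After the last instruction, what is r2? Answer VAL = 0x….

VAL = 0xa5

0: ✓ CMP  NZCV=1010
1: ✓ MOVHI  r2←0xa5
2: · MOVEQ
3: ✓ CMP  NZCV=1010
4: · MOVLS
5: ✓ MOVNE  r0←0x9d
6: ✓ CMP  NZCV=1001
7: · SUBHI
8: · MOVEQ
9: · SUBVC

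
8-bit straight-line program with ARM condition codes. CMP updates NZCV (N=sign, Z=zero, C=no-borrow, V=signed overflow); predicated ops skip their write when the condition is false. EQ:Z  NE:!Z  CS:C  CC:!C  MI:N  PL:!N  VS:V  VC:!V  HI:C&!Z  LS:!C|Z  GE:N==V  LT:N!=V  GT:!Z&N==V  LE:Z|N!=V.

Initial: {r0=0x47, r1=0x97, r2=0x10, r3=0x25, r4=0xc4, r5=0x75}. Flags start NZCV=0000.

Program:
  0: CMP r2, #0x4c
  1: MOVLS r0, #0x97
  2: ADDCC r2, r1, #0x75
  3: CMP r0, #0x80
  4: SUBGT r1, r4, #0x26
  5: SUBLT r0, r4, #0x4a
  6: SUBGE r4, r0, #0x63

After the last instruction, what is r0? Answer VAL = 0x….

VAL = 0x97

[0] flags=1000 → (cmp)
[1] flags=1000 LS?T → r0=0x97
[2] flags=1000 CC?T → r2=0x0c
[3] flags=0010 → (cmp)
[4] flags=0010 GT?T → r1=0x9e
[5] flags=0010 LT?F → skip
[6] flags=0010 GE?T → r4=0x34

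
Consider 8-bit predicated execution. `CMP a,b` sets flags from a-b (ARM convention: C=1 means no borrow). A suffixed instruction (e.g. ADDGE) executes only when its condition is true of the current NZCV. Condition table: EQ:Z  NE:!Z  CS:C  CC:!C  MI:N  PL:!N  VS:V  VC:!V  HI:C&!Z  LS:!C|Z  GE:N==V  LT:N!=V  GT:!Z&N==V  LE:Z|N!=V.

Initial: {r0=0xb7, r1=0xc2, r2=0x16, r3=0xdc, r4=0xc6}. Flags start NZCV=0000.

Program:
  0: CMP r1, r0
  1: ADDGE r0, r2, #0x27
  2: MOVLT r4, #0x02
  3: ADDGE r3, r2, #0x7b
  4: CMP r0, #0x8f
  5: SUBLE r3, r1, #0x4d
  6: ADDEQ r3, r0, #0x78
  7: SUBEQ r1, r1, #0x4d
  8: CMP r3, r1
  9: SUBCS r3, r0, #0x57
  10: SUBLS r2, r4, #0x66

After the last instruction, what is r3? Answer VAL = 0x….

VAL = 0x91

[0] flags=0010 → (cmp)
[1] flags=0010 GE?T → r0=0x3d
[2] flags=0010 LT?F → skip
[3] flags=0010 GE?T → r3=0x91
[4] flags=1001 → (cmp)
[5] flags=1001 LE?F → skip
[6] flags=1001 EQ?F → skip
[7] flags=1001 EQ?F → skip
[8] flags=1000 → (cmp)
[9] flags=1000 CS?F → skip
[10] flags=1000 LS?T → r2=0x60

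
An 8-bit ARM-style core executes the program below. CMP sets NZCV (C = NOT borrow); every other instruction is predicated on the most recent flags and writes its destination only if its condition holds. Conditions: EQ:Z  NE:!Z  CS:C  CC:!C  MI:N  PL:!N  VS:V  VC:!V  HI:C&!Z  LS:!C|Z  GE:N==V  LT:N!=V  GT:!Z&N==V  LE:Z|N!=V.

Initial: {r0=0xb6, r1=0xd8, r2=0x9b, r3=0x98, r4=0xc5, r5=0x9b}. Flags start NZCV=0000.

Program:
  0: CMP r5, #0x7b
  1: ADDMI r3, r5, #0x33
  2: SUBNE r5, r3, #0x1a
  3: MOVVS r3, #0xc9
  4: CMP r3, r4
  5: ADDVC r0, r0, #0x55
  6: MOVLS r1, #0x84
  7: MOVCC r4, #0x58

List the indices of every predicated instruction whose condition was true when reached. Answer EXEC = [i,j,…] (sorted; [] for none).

[0] flags=0011 → (cmp)
[1] flags=0011 MI?F → skip
[2] flags=0011 NE?T → r5=0x7e
[3] flags=0011 VS?T → r3=0xc9
[4] flags=0010 → (cmp)
[5] flags=0010 VC?T → r0=0x0b
[6] flags=0010 LS?F → skip
[7] flags=0010 CC?F → skip

EXEC = [2,3,5]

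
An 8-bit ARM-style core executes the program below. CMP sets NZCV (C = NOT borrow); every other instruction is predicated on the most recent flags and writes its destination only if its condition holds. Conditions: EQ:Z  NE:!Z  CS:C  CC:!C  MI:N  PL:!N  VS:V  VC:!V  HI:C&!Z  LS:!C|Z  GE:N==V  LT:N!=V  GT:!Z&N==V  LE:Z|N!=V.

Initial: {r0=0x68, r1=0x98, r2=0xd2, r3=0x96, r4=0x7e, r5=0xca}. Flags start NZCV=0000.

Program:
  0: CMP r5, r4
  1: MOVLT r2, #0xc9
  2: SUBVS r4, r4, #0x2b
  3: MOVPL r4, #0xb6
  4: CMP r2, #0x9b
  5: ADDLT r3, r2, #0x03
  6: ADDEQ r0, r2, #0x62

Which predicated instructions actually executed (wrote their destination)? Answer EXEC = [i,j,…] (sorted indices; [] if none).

EXEC = [1,2,3]

[0] flags=0011 → (cmp)
[1] flags=0011 LT?T → r2=0xc9
[2] flags=0011 VS?T → r4=0x53
[3] flags=0011 PL?T → r4=0xb6
[4] flags=0010 → (cmp)
[5] flags=0010 LT?F → skip
[6] flags=0010 EQ?F → skip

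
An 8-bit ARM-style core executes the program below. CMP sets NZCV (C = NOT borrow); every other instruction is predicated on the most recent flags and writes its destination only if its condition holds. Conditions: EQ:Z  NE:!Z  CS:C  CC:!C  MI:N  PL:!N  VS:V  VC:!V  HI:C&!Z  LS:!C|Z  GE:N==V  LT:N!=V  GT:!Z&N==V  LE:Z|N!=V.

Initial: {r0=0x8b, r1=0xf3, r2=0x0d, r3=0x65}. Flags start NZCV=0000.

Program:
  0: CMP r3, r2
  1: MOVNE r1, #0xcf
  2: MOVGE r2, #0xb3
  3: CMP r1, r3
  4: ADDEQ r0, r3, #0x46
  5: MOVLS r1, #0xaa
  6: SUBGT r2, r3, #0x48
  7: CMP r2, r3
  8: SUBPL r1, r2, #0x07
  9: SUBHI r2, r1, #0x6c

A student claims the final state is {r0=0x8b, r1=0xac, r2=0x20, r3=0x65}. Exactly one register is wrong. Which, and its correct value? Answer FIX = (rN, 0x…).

0: ✓ CMP  NZCV=0010
1: ✓ MOVNE  r1←0xcf
2: ✓ MOVGE  r2←0xb3
3: ✓ CMP  NZCV=0011
4: · ADDEQ
5: · MOVLS
6: · SUBGT
7: ✓ CMP  NZCV=0011
8: ✓ SUBPL  r1←0xac
9: ✓ SUBHI  r2←0x40

FIX = (r2, 0x40)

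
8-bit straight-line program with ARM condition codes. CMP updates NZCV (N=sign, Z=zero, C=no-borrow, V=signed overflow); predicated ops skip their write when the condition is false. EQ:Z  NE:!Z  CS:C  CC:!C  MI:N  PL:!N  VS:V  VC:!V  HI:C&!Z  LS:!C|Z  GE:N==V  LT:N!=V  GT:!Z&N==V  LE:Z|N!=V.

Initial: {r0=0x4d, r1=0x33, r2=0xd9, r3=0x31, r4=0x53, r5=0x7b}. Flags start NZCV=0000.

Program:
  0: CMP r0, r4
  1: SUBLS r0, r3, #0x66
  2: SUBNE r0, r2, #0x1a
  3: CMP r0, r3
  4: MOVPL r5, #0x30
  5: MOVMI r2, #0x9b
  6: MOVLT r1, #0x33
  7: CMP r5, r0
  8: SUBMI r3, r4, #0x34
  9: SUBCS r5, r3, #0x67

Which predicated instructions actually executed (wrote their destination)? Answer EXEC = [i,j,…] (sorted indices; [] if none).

[0] flags=1000 → (cmp)
[1] flags=1000 LS?T → r0=0xcb
[2] flags=1000 NE?T → r0=0xbf
[3] flags=1010 → (cmp)
[4] flags=1010 PL?F → skip
[5] flags=1010 MI?T → r2=0x9b
[6] flags=1010 LT?T → r1=0x33
[7] flags=1001 → (cmp)
[8] flags=1001 MI?T → r3=0x1f
[9] flags=1001 CS?F → skip

EXEC = [1,2,5,6,8]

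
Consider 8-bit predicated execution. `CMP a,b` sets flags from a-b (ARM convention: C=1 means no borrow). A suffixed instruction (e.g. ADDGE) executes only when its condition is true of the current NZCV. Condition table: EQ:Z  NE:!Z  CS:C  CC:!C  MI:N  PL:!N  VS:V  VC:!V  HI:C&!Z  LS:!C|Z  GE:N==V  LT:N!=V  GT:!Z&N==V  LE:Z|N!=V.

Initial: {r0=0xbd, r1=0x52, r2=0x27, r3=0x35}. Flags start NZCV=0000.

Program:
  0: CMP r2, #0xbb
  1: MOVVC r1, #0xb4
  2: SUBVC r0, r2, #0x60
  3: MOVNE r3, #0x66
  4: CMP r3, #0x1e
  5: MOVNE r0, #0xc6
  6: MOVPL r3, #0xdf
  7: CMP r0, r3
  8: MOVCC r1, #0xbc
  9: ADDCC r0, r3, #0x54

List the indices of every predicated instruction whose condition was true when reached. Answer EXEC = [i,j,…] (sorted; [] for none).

EXEC = [1,2,3,5,6,8,9]

[0] flags=0000 → (cmp)
[1] flags=0000 VC?T → r1=0xb4
[2] flags=0000 VC?T → r0=0xc7
[3] flags=0000 NE?T → r3=0x66
[4] flags=0010 → (cmp)
[5] flags=0010 NE?T → r0=0xc6
[6] flags=0010 PL?T → r3=0xdf
[7] flags=1000 → (cmp)
[8] flags=1000 CC?T → r1=0xbc
[9] flags=1000 CC?T → r0=0x33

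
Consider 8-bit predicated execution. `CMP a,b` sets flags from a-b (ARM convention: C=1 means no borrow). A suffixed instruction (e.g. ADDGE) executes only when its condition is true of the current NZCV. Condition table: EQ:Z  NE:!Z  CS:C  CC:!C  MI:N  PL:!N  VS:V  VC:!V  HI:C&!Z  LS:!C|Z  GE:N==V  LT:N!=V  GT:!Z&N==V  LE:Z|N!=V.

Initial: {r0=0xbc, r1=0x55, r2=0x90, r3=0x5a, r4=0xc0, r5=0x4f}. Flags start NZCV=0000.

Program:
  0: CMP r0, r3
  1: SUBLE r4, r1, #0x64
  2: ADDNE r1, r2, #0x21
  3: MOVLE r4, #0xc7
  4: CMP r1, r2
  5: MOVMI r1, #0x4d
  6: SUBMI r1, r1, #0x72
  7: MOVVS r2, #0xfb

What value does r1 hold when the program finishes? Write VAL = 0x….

VAL = 0xb1

0: ✓ CMP  NZCV=0011
1: ✓ SUBLE  r4←0xf1
2: ✓ ADDNE  r1←0xb1
3: ✓ MOVLE  r4←0xc7
4: ✓ CMP  NZCV=0010
5: · MOVMI
6: · SUBMI
7: · MOVVS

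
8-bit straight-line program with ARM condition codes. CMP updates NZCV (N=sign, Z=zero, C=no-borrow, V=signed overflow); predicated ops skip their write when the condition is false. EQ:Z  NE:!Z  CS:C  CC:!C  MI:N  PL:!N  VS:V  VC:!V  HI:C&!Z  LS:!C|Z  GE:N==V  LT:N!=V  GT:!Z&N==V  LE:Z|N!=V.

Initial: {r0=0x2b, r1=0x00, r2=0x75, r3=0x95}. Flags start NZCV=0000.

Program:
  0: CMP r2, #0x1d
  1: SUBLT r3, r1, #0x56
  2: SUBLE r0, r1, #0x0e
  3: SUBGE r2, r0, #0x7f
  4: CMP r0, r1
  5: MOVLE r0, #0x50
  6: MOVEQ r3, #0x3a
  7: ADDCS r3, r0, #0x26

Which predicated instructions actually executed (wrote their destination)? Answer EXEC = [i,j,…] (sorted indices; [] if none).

[0] flags=0010 → (cmp)
[1] flags=0010 LT?F → skip
[2] flags=0010 LE?F → skip
[3] flags=0010 GE?T → r2=0xac
[4] flags=0010 → (cmp)
[5] flags=0010 LE?F → skip
[6] flags=0010 EQ?F → skip
[7] flags=0010 CS?T → r3=0x51

EXEC = [3,7]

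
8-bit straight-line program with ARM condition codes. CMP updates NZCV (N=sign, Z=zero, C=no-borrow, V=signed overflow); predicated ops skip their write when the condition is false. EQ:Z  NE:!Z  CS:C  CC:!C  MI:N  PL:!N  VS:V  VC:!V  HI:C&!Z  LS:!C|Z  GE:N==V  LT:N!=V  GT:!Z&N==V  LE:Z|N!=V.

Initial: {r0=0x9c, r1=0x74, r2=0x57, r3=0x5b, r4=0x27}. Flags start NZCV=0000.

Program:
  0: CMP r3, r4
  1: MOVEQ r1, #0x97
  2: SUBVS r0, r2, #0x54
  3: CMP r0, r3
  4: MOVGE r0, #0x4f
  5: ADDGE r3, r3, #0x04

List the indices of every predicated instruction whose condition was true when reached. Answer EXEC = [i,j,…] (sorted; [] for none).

0: ✓ CMP  NZCV=0010
1: · MOVEQ
2: · SUBVS
3: ✓ CMP  NZCV=0011
4: · MOVGE
5: · ADDGE

EXEC = []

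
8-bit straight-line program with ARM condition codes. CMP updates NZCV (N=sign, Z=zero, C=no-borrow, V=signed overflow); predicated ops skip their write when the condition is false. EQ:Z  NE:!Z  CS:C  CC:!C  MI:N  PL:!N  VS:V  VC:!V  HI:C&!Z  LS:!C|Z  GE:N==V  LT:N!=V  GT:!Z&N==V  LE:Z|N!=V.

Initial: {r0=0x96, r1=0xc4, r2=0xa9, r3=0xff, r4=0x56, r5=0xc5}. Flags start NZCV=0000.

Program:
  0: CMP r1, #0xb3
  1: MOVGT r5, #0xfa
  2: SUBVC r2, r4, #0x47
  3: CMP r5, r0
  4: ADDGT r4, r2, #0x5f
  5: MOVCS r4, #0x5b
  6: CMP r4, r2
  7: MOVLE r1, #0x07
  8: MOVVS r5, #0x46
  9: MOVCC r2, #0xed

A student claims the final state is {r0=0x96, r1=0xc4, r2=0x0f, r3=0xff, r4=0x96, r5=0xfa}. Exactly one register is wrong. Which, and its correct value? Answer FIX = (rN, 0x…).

[0] flags=0010 → (cmp)
[1] flags=0010 GT?T → r5=0xfa
[2] flags=0010 VC?T → r2=0x0f
[3] flags=0010 → (cmp)
[4] flags=0010 GT?T → r4=0x6e
[5] flags=0010 CS?T → r4=0x5b
[6] flags=0010 → (cmp)
[7] flags=0010 LE?F → skip
[8] flags=0010 VS?F → skip
[9] flags=0010 CC?F → skip

FIX = (r4, 0x5b)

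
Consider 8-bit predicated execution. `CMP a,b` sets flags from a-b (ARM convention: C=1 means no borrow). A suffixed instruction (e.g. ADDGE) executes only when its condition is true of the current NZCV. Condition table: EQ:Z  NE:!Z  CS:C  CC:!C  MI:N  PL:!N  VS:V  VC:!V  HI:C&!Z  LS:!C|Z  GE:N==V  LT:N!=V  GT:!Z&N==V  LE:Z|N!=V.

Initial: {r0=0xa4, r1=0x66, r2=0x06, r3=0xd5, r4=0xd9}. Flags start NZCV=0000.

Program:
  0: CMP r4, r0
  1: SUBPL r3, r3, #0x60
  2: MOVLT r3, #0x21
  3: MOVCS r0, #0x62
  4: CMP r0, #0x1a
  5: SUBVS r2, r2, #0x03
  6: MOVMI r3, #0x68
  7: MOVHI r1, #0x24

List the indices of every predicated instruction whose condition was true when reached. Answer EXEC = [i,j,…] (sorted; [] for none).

[0] flags=0010 → (cmp)
[1] flags=0010 PL?T → r3=0x75
[2] flags=0010 LT?F → skip
[3] flags=0010 CS?T → r0=0x62
[4] flags=0010 → (cmp)
[5] flags=0010 VS?F → skip
[6] flags=0010 MI?F → skip
[7] flags=0010 HI?T → r1=0x24

EXEC = [1,3,7]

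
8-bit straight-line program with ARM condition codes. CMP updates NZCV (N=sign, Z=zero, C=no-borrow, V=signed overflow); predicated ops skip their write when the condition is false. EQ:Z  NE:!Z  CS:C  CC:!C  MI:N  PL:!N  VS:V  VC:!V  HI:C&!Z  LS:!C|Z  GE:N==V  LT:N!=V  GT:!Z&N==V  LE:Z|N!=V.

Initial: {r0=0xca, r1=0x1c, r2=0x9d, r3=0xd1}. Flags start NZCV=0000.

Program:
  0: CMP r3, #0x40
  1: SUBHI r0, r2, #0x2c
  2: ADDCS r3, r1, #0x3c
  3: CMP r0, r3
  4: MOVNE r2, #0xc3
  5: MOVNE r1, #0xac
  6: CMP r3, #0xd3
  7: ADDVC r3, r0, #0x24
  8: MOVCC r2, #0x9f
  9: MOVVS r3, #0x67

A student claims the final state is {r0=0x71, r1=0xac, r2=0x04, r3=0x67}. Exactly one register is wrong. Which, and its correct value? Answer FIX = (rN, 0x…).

FIX = (r2, 0x9f)

0: ✓ CMP  NZCV=1010
1: ✓ SUBHI  r0←0x71
2: ✓ ADDCS  r3←0x58
3: ✓ CMP  NZCV=0010
4: ✓ MOVNE  r2←0xc3
5: ✓ MOVNE  r1←0xac
6: ✓ CMP  NZCV=1001
7: · ADDVC
8: ✓ MOVCC  r2←0x9f
9: ✓ MOVVS  r3←0x67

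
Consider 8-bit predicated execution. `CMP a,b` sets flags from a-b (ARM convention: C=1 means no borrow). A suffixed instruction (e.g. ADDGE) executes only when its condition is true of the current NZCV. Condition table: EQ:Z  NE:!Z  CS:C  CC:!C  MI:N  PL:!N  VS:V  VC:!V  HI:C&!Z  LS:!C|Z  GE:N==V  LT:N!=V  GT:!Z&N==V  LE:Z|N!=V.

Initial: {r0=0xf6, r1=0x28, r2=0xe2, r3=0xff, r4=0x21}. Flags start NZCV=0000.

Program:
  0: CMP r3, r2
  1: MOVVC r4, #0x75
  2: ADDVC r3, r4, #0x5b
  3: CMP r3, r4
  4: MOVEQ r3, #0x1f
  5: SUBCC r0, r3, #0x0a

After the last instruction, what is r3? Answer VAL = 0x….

0: ✓ CMP  NZCV=0010
1: ✓ MOVVC  r4←0x75
2: ✓ ADDVC  r3←0xd0
3: ✓ CMP  NZCV=0011
4: · MOVEQ
5: · SUBCC

VAL = 0xd0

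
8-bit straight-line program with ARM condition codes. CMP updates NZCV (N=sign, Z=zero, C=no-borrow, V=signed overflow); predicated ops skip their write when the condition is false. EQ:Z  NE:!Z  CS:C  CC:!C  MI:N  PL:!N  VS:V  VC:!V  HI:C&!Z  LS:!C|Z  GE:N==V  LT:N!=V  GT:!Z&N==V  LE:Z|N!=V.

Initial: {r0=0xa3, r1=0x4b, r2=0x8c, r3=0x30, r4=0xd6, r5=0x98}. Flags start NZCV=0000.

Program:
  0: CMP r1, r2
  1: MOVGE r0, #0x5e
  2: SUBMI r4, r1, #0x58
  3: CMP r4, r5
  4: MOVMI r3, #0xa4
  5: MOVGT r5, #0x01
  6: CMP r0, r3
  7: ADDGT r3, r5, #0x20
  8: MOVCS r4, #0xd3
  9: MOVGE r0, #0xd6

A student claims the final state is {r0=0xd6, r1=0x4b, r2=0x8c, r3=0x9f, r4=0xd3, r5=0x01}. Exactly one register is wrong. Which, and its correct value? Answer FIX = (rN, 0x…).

FIX = (r3, 0x21)

0: ✓ CMP  NZCV=1001
1: ✓ MOVGE  r0←0x5e
2: ✓ SUBMI  r4←0xf3
3: ✓ CMP  NZCV=0010
4: · MOVMI
5: ✓ MOVGT  r5←0x01
6: ✓ CMP  NZCV=0010
7: ✓ ADDGT  r3←0x21
8: ✓ MOVCS  r4←0xd3
9: ✓ MOVGE  r0←0xd6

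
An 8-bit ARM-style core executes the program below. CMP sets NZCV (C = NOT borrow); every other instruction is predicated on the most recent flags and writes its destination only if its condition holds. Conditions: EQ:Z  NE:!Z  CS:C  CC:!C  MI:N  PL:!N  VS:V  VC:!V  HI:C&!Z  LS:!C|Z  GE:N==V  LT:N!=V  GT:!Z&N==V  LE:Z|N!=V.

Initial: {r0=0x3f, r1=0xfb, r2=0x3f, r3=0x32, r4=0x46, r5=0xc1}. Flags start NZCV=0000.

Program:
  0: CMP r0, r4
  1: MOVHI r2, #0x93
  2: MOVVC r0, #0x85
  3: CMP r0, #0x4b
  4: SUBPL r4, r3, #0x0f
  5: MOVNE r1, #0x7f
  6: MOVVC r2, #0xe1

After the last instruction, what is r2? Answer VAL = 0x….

[0] flags=1000 → (cmp)
[1] flags=1000 HI?F → skip
[2] flags=1000 VC?T → r0=0x85
[3] flags=0011 → (cmp)
[4] flags=0011 PL?T → r4=0x23
[5] flags=0011 NE?T → r1=0x7f
[6] flags=0011 VC?F → skip

VAL = 0x3f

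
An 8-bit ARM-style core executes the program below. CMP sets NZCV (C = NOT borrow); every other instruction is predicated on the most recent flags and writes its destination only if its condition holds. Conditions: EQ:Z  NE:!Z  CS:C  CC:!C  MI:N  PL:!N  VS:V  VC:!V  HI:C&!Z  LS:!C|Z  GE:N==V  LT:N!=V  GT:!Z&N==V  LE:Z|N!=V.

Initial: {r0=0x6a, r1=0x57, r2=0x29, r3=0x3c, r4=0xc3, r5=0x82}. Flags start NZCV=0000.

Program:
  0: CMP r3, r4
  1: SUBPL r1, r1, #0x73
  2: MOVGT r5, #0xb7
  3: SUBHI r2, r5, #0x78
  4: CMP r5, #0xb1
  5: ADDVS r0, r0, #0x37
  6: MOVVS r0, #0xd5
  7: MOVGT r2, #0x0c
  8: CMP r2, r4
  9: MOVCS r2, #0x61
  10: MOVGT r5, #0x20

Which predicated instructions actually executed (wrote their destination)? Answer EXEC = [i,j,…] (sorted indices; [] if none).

EXEC = [1,2,7,10]

[0] flags=0000 → (cmp)
[1] flags=0000 PL?T → r1=0xe4
[2] flags=0000 GT?T → r5=0xb7
[3] flags=0000 HI?F → skip
[4] flags=0010 → (cmp)
[5] flags=0010 VS?F → skip
[6] flags=0010 VS?F → skip
[7] flags=0010 GT?T → r2=0x0c
[8] flags=0000 → (cmp)
[9] flags=0000 CS?F → skip
[10] flags=0000 GT?T → r5=0x20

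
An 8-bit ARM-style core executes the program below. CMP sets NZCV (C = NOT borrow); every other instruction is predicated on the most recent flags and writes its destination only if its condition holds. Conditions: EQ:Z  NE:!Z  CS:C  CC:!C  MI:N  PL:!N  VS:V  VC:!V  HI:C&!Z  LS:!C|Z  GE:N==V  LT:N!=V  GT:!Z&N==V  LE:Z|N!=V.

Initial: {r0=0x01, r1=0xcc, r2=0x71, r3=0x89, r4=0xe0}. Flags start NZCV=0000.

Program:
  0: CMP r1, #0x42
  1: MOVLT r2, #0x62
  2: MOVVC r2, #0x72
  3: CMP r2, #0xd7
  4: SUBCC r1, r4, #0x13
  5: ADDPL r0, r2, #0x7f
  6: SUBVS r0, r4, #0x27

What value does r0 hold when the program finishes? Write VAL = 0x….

VAL = 0xb9

[0] flags=1010 → (cmp)
[1] flags=1010 LT?T → r2=0x62
[2] flags=1010 VC?T → r2=0x72
[3] flags=1001 → (cmp)
[4] flags=1001 CC?T → r1=0xcd
[5] flags=1001 PL?F → skip
[6] flags=1001 VS?T → r0=0xb9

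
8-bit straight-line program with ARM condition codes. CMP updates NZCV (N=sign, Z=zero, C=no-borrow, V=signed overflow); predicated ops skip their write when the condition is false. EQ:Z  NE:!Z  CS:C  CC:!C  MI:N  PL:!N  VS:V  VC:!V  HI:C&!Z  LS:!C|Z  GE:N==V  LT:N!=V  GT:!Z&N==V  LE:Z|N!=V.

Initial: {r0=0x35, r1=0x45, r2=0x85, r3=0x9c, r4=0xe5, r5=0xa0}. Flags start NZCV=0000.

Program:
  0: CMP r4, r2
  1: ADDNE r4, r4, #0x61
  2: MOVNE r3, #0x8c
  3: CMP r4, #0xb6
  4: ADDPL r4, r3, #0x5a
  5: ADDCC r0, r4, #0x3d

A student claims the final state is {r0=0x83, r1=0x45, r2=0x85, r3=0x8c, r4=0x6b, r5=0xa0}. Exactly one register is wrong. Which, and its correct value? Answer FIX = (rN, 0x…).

[0] flags=0010 → (cmp)
[1] flags=0010 NE?T → r4=0x46
[2] flags=0010 NE?T → r3=0x8c
[3] flags=1001 → (cmp)
[4] flags=1001 PL?F → skip
[5] flags=1001 CC?T → r0=0x83

FIX = (r4, 0x46)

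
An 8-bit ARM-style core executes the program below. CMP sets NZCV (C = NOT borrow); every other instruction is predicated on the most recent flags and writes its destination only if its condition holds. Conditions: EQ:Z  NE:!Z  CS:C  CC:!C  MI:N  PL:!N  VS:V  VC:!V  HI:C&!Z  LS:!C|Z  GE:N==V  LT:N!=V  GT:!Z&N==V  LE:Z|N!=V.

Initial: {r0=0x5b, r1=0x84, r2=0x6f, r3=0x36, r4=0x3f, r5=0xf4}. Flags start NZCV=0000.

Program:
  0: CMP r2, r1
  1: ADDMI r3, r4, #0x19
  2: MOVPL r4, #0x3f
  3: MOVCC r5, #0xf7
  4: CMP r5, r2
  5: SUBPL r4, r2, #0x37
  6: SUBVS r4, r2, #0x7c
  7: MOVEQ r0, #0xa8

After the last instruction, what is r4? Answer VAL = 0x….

VAL = 0x3f

[0] flags=1001 → (cmp)
[1] flags=1001 MI?T → r3=0x58
[2] flags=1001 PL?F → skip
[3] flags=1001 CC?T → r5=0xf7
[4] flags=1010 → (cmp)
[5] flags=1010 PL?F → skip
[6] flags=1010 VS?F → skip
[7] flags=1010 EQ?F → skip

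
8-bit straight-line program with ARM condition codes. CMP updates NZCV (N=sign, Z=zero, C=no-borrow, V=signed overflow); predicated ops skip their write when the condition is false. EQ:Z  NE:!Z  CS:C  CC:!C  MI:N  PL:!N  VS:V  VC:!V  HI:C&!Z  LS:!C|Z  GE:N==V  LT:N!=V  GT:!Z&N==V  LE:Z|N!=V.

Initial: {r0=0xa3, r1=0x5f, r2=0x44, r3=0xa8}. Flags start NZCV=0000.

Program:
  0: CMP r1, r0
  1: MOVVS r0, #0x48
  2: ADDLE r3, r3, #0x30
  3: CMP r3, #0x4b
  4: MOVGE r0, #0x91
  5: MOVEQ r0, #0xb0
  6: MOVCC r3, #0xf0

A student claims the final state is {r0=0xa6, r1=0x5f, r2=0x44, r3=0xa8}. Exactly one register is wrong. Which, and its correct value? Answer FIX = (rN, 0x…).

0: ✓ CMP  NZCV=1001
1: ✓ MOVVS  r0←0x48
2: · ADDLE
3: ✓ CMP  NZCV=0011
4: · MOVGE
5: · MOVEQ
6: · MOVCC

FIX = (r0, 0x48)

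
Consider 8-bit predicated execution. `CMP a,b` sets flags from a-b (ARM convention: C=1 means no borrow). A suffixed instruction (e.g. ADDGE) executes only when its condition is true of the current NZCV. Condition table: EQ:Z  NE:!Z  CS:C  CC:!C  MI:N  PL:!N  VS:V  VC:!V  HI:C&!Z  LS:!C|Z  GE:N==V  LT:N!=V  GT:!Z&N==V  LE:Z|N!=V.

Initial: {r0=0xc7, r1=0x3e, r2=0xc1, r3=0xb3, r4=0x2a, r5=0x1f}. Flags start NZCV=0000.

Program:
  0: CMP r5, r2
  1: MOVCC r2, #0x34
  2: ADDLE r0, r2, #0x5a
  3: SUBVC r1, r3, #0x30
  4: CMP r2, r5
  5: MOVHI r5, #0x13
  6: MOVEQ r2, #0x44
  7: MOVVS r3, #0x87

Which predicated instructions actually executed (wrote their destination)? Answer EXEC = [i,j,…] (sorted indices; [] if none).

0: ✓ CMP  NZCV=0000
1: ✓ MOVCC  r2←0x34
2: · ADDLE
3: ✓ SUBVC  r1←0x83
4: ✓ CMP  NZCV=0010
5: ✓ MOVHI  r5←0x13
6: · MOVEQ
7: · MOVVS

EXEC = [1,3,5]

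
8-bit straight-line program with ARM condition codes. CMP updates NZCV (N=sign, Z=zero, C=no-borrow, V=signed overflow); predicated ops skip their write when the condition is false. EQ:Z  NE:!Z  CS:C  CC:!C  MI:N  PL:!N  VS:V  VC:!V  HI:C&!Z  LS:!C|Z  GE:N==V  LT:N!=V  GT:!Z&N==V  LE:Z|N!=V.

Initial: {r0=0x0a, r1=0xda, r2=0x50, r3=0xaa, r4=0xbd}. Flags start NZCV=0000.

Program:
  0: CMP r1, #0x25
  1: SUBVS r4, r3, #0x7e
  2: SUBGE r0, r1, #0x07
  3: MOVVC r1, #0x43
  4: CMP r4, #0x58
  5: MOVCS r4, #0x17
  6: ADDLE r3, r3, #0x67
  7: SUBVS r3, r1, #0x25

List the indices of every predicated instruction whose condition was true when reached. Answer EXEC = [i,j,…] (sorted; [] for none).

EXEC = [3,5,6,7]

0: ✓ CMP  NZCV=1010
1: · SUBVS
2: · SUBGE
3: ✓ MOVVC  r1←0x43
4: ✓ CMP  NZCV=0011
5: ✓ MOVCS  r4←0x17
6: ✓ ADDLE  r3←0x11
7: ✓ SUBVS  r3←0x1e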